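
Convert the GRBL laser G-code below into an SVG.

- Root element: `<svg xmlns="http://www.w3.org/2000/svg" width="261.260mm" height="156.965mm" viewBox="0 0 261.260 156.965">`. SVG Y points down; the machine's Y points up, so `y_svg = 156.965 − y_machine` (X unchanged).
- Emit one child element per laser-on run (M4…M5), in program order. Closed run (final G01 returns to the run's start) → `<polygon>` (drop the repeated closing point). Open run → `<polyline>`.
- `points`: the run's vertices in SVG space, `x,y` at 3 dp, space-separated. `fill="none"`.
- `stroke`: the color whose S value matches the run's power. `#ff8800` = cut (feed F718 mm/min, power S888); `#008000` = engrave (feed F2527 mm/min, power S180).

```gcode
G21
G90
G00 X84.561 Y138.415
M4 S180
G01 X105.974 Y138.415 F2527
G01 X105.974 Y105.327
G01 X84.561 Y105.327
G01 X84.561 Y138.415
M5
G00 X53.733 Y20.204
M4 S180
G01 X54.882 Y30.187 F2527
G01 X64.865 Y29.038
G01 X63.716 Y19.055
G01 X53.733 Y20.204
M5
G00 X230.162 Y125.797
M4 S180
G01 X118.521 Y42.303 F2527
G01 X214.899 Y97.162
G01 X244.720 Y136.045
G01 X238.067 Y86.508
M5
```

Machine Y-up, SVG Y-down with viewBox height 156.965, so y_svg = 156.965 − y_machine; X carries over. Every run uses S180, so all elements get stroke `#008000` (engrave).

Run 1: The run returns to its start, so emit a `<polygon>` with points (Y-flipped): 84.561,18.550 105.974,18.550 105.974,51.638 84.561,51.638.

Run 2: The run returns to its start, so emit a `<polygon>` with points (Y-flipped): 53.733,136.761 54.882,126.778 64.865,127.927 63.716,137.910.

Run 3: The run is open, so emit a `<polyline>` with points (Y-flipped): 230.162,31.168 118.521,114.662 214.899,59.803 244.720,20.920 238.067,70.457.

<svg xmlns="http://www.w3.org/2000/svg" width="261.260mm" height="156.965mm" viewBox="0 0 261.260 156.965">
  <polygon points="84.561,18.550 105.974,18.550 105.974,51.638 84.561,51.638" fill="none" stroke="#008000"/>
  <polygon points="53.733,136.761 54.882,126.778 64.865,127.927 63.716,137.910" fill="none" stroke="#008000"/>
  <polyline points="230.162,31.168 118.521,114.662 214.899,59.803 244.720,20.920 238.067,70.457" fill="none" stroke="#008000"/>
</svg>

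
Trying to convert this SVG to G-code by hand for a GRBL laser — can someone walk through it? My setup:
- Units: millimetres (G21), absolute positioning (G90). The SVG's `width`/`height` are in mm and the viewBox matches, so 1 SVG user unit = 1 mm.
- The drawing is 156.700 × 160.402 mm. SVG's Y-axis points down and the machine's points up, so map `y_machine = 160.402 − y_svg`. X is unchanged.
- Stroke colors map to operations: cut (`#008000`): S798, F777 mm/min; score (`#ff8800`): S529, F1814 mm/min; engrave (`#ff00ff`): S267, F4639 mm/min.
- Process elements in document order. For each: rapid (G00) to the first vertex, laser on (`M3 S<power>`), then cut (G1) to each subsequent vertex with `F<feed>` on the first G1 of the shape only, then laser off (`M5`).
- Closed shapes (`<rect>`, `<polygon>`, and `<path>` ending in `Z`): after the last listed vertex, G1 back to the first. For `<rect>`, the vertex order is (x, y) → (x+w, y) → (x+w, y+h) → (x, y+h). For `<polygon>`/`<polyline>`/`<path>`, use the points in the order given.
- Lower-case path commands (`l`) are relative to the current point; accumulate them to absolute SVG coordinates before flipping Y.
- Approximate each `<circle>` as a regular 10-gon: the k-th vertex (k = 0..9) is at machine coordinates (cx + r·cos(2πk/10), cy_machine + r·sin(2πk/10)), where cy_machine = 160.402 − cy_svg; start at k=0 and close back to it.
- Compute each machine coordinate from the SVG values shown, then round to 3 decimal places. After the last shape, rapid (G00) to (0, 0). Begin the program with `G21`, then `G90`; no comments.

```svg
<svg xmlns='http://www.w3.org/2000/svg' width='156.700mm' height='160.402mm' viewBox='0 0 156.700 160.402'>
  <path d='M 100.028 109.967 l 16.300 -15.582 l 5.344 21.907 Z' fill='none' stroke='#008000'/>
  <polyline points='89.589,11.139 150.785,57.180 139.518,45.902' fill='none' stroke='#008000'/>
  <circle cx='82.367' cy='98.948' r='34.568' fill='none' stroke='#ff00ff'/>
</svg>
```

viewBox `0 0 156.700 160.402` with mm width/height → 1 unit = 1 mm. Flip: y_m = 160.402 − y_svg.

**Shape 1** — `<path>` regular polygon, stroke `#008000` → cut (S798, F777). Machine vertices: (100.028,50.435) → (116.328,66.017) → (121.672,44.110) → (100.028,50.435). Closed: final G1 returns to the first vertex.

**Shape 2** — `<polyline>` open polyline, stroke `#008000` → cut (S798, F777). Machine vertices: (89.589,149.263) → (150.785,103.222) → (139.518,114.500). Open path.

**Shape 3** — `<circle>` circle, stroke `#ff00ff` → engrave (S267, F4639). Machine vertices: (116.935,61.454) → (110.333,81.773) → (93.049,94.330) → (71.685,94.330) → (54.401,81.773) → (47.799,61.454) → (54.401,41.135) → (71.685,28.578) → (93.049,28.578) → (110.333,41.135) → (116.935,61.454). Closed: final G1 returns to the first vertex.

G21
G90
G00 X100.028 Y50.435
M3 S798
G1 X116.328 Y66.017 F777
G1 X121.672 Y44.110
G1 X100.028 Y50.435
M5
G00 X89.589 Y149.263
M3 S798
G1 X150.785 Y103.222 F777
G1 X139.518 Y114.500
M5
G00 X116.935 Y61.454
M3 S267
G1 X110.333 Y81.773 F4639
G1 X93.049 Y94.330
G1 X71.685 Y94.330
G1 X54.401 Y81.773
G1 X47.799 Y61.454
G1 X54.401 Y41.135
G1 X71.685 Y28.578
G1 X93.049 Y28.578
G1 X110.333 Y41.135
G1 X116.935 Y61.454
M5
G00 X0.000 Y0.000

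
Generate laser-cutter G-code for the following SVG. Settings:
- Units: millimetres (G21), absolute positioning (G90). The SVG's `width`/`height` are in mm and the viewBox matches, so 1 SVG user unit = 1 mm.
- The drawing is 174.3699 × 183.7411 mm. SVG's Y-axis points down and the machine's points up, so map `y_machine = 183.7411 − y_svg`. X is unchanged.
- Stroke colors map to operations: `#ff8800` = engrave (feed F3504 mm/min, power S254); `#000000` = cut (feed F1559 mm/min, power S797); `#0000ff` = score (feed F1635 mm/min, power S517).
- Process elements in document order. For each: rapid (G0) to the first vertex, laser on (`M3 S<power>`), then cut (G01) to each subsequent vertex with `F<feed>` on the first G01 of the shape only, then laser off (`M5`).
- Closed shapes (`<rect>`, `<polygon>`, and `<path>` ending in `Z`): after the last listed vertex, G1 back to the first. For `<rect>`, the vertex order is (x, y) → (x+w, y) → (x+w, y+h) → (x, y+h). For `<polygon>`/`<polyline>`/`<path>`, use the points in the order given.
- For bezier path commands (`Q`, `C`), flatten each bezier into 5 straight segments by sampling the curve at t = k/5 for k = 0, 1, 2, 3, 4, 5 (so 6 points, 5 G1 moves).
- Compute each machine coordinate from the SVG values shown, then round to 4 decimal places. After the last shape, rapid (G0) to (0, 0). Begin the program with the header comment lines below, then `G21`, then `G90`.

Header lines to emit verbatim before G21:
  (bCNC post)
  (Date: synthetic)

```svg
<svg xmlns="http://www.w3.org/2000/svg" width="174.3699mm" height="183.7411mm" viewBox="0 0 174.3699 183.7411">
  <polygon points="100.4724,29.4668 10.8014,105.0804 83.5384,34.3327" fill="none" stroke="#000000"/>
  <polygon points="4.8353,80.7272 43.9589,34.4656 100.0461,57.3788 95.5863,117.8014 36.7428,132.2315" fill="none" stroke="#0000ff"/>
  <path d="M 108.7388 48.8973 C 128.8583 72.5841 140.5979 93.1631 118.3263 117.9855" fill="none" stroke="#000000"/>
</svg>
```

1 u = 1 mm; y_m = 183.7411 − y.

[1] `<polygon>` closed polygon, #000000→cut S797 F1559: (100.4724,154.2743) → (10.8014,78.6607) → (83.5384,149.4084) → (100.4724,154.2743) (closed)

[2] `<polygon>` regular polygon, #0000ff→score S517 F1635: (4.8353,103.0139) → (43.9589,149.2755) → (100.0461,126.3623) → (95.5863,65.9397) → (36.7428,51.5096) → (4.8353,103.0139) (closed)

[3] `<path>` cubic bezier, #000000→cut S797 F1559: (108.7388,134.8438) → (119.5999,120.9458) → (127.2194,107.4409) → (130.3672,93.9761) → (127.8130,80.1986) → (118.3263,65.7556)

(bCNC post)
(Date: synthetic)
G21
G90
G0 X100.4724 Y154.2743
M3 S797
G01 X10.8014 Y78.6607 F1559
G01 X83.5384 Y149.4084
G01 X100.4724 Y154.2743
M5
G0 X4.8353 Y103.0139
M3 S517
G01 X43.9589 Y149.2755 F1635
G01 X100.0461 Y126.3623
G01 X95.5863 Y65.9397
G01 X36.7428 Y51.5096
G01 X4.8353 Y103.0139
M5
G0 X108.7388 Y134.8438
M3 S797
G01 X119.5999 Y120.9458 F1559
G01 X127.2194 Y107.4409
G01 X130.3672 Y93.9761
G01 X127.8130 Y80.1986
G01 X118.3263 Y65.7556
M5
G0 X0.0000 Y0.0000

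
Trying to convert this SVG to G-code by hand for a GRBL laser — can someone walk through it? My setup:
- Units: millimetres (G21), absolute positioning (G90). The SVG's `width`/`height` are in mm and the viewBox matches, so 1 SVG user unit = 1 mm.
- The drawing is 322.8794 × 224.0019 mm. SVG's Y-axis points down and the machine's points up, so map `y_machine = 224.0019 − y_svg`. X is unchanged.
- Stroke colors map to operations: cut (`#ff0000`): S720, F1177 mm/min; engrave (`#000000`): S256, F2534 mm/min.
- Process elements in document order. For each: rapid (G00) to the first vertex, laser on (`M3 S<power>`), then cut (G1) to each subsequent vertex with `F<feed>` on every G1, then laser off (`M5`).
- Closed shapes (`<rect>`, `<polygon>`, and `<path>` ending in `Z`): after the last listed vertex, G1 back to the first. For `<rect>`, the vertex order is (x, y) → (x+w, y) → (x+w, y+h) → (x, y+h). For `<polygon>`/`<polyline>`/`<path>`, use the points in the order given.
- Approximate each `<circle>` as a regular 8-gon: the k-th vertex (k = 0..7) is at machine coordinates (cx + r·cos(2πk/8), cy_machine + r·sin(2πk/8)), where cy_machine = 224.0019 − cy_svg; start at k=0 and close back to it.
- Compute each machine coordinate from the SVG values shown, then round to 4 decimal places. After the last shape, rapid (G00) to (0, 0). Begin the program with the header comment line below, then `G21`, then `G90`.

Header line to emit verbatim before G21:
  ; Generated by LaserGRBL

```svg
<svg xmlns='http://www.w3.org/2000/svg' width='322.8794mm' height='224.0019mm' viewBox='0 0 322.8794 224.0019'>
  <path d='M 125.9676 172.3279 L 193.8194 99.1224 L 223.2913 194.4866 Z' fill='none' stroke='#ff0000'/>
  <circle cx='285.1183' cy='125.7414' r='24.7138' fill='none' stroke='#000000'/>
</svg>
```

Since the viewBox matches the mm dimensions, user units are millimetres directly. The only transform is the Y-flip y_m = 224.0019 − y_svg.

Shape 1 is a regular polygon drawn with `<path>`. Its stroke #ff0000 means cut at S720, F1177. After flipping Y the toolpath is (125.9676,51.6740) → (193.8194,124.8795) → (223.2913,29.5153) → (125.9676,51.6740), returning to the start.

Shape 2 is a circle drawn with `<circle>`. Its stroke #000000 means engrave at S256, F2534. After flipping Y the toolpath is (309.8321,98.2605) → (302.5936,115.7358) → (285.1183,122.9743) → (267.6430,115.7358) → (260.4045,98.2605) → (267.6430,80.7852) → (285.1183,73.5467) → (302.5936,80.7852) → (309.8321,98.2605), returning to the start.

; Generated by LaserGRBL
G21
G90
G00 X125.9676 Y51.6740
M3 S720
G1 X193.8194 Y124.8795 F1177
G1 X223.2913 Y29.5153 F1177
G1 X125.9676 Y51.6740 F1177
M5
G00 X309.8321 Y98.2605
M3 S256
G1 X302.5936 Y115.7358 F2534
G1 X285.1183 Y122.9743 F2534
G1 X267.6430 Y115.7358 F2534
G1 X260.4045 Y98.2605 F2534
G1 X267.6430 Y80.7852 F2534
G1 X285.1183 Y73.5467 F2534
G1 X302.5936 Y80.7852 F2534
G1 X309.8321 Y98.2605 F2534
M5
G00 X0.0000 Y0.0000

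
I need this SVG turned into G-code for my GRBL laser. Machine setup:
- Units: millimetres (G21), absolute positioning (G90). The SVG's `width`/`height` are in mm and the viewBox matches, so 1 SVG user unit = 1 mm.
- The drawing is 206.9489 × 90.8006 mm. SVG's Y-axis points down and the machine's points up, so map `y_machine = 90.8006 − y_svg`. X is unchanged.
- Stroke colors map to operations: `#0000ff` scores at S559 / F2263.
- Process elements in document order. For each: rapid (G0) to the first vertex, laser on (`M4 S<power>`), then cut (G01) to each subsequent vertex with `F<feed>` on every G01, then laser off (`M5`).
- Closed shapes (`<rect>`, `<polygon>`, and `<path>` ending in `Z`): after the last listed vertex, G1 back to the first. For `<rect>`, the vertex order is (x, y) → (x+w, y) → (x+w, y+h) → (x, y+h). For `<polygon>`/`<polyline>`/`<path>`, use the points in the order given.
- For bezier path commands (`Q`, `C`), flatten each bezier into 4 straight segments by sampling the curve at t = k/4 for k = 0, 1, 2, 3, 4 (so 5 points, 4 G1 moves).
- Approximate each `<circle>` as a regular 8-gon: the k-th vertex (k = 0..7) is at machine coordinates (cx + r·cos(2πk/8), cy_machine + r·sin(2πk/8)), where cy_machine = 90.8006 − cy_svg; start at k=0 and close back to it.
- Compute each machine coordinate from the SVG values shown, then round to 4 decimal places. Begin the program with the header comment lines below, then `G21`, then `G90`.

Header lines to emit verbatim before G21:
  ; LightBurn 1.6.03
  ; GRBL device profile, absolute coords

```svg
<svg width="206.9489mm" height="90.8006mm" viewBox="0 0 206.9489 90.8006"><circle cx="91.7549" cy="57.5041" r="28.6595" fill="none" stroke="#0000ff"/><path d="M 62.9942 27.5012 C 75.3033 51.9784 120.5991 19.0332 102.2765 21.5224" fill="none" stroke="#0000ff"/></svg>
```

1 u = 1 mm; y_m = 90.8006 − y.

[1] `<circle>` circle, #0000ff→score S559 F2263: (120.4144,33.2965) → (112.0202,53.5618) → (91.7549,61.9560) → (71.4896,53.5618) → (63.0954,33.2965) → (71.4896,13.0312) → (91.7549,4.6370) → (112.0202,13.0312) → (120.4144,33.2965) (closed)

[2] `<path>` cubic bezier, #0000ff→score S559 F2263: (62.9942,63.2994) → (76.9016,54.2573) → (94.1222,58.0433) → (105.5995,65.9520) → (102.2765,69.2782)

; LightBurn 1.6.03
; GRBL device profile, absolute coords
G21
G90
G0 X120.4144 Y33.2965
M4 S559
G01 X112.0202 Y53.5618 F2263
G01 X91.7549 Y61.9560 F2263
G01 X71.4896 Y53.5618 F2263
G01 X63.0954 Y33.2965 F2263
G01 X71.4896 Y13.0312 F2263
G01 X91.7549 Y4.6370 F2263
G01 X112.0202 Y13.0312 F2263
G01 X120.4144 Y33.2965 F2263
M5
G0 X62.9942 Y63.2994
M4 S559
G01 X76.9016 Y54.2573 F2263
G01 X94.1222 Y58.0433 F2263
G01 X105.5995 Y65.9520 F2263
G01 X102.2765 Y69.2782 F2263
M5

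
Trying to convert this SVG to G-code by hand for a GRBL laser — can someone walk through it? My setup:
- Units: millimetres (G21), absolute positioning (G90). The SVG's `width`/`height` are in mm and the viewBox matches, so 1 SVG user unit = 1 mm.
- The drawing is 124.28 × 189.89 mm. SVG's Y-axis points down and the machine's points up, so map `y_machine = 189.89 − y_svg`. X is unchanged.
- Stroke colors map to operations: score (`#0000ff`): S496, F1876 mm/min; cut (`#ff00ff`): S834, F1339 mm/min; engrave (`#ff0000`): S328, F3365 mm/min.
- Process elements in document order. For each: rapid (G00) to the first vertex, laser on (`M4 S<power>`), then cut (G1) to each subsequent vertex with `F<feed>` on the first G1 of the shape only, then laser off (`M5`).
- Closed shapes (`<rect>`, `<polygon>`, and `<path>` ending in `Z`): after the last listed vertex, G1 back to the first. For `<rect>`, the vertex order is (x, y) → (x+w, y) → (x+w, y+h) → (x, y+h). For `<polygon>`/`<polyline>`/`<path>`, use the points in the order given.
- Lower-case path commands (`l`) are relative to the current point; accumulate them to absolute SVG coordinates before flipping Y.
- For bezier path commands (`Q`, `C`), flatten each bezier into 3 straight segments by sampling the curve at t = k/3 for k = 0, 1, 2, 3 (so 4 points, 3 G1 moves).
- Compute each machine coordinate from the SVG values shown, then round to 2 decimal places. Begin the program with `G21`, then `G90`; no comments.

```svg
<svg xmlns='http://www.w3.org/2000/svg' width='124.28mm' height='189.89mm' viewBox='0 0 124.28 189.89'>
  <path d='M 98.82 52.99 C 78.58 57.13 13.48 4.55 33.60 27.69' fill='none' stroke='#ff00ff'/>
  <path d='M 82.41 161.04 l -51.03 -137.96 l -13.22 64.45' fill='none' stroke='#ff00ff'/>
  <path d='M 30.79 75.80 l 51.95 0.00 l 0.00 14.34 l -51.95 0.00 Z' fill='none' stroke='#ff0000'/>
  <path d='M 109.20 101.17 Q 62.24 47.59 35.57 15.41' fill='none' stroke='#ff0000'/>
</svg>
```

G21
G90
G00 X98.82 Y136.90
M4 S834
G1 X68.44 Y146.76 F1339
G1 X37.07 Y165.01
G1 X33.60 Y162.20
M5
G00 X82.41 Y28.85
M4 S834
G1 X31.38 Y166.81 F1339
G1 X18.16 Y102.36
M5
G00 X30.79 Y114.09
M4 S328
G1 X82.74 Y114.09 F3365
G1 X82.74 Y99.75
G1 X30.79 Y99.75
G1 X30.79 Y114.09
M5
G00 X109.20 Y88.72
M4 S328
G1 X80.15 Y122.06 F3365
G1 X55.60 Y150.65
G1 X35.57 Y174.48
M5

viewBox `0 0 124.28 189.89` with mm width/height → 1 unit = 1 mm. Flip: y_m = 189.89 − y_svg.

**Shape 1** — `<path>` cubic bezier, stroke `#ff00ff` → cut (S834, F1339). Control points (SVG): P0=(98.82,52.99), P1=(78.58,57.13), P2=(13.48,4.55), P3=(33.60,27.69); sampled at t=k/3. Machine vertices: (98.82,136.90) → (68.44,146.76) → (37.07,165.01) → (33.60,162.20). Open path.

**Shape 2** — `<path>` open polyline, stroke `#ff00ff` → cut (S834, F1339). Machine vertices: (82.41,28.85) → (31.38,166.81) → (18.16,102.36). Open path.

**Shape 3** — `<path>` rectangle, stroke `#ff0000` → engrave (S328, F3365). Machine vertices: (30.79,114.09) → (82.74,114.09) → (82.74,99.75) → (30.79,99.75) → (30.79,114.09). Closed: final G1 returns to the first vertex.

**Shape 4** — `<path>` quadratic bezier, stroke `#ff0000` → engrave (S328, F3365). Control points (SVG): P0=(109.20,101.17), P1=(62.24,47.59), P2=(35.57,15.41); sampled at t=k/3. Machine vertices: (109.20,88.72) → (80.15,122.06) → (55.60,150.65) → (35.57,174.48). Open path.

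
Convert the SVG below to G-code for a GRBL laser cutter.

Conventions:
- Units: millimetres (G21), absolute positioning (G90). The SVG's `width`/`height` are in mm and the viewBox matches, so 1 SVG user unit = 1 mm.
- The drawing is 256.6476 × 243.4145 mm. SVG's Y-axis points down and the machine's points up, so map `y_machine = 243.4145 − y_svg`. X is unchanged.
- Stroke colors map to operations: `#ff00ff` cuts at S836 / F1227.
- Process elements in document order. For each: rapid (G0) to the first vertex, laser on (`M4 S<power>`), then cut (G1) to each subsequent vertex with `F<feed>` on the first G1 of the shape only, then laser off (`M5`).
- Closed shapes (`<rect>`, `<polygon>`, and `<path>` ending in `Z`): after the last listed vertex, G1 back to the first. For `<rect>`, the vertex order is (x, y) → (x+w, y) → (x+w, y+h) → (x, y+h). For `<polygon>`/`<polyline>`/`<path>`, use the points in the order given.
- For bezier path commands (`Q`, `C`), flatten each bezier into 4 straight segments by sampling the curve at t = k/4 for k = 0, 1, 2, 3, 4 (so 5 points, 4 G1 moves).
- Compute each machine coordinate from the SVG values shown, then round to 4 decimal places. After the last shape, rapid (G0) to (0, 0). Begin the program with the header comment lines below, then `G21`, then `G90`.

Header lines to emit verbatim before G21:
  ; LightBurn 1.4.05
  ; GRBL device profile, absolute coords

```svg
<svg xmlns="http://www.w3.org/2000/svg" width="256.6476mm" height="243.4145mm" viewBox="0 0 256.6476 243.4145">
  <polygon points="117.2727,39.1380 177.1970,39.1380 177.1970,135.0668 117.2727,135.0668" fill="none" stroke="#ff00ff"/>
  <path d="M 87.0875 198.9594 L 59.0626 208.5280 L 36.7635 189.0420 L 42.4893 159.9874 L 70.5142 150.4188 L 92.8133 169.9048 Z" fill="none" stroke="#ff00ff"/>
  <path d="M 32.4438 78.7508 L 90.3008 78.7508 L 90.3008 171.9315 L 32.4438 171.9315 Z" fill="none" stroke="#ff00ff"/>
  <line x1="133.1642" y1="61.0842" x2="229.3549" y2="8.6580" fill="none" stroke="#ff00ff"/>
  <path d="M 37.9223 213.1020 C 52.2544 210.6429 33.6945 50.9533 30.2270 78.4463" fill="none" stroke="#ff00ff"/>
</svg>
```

; LightBurn 1.4.05
; GRBL device profile, absolute coords
G21
G90
G0 X117.2727 Y204.2765
M4 S836
G1 X177.1970 Y204.2765 F1227
G1 X177.1970 Y108.3477
G1 X117.2727 Y108.3477
G1 X117.2727 Y204.2765
M5
G0 X87.0875 Y44.4551
M4 S836
G1 X59.0626 Y34.8865 F1227
G1 X36.7635 Y54.3725
G1 X42.4893 Y83.4271
G1 X70.5142 Y92.9957
G1 X92.8133 Y73.5097
G1 X87.0875 Y44.4551
M5
G0 X32.4438 Y164.6637
M4 S836
G1 X90.3008 Y164.6637 F1227
G1 X90.3008 Y71.4830
G1 X32.4438 Y71.4830
G1 X32.4438 Y164.6637
M5
G0 X133.1642 Y182.3303
M4 S836
G1 X229.3549 Y234.7565 F1227
M5
G0 X37.9223 Y30.3125
M4 S836
G1 X43.2539 Y56.2561 F1227
G1 X40.7495 Y108.8724
G1 X34.9077 Y155.8727
G1 X30.2270 Y164.9682
M5
G0 X0.0000 Y0.0000

1 u = 1 mm; y_m = 243.4145 − y.

[1] `<polygon>` rectangle, #ff00ff→cut S836 F1227: (117.2727,204.2765) → (177.1970,204.2765) → (177.1970,108.3477) → (117.2727,108.3477) → (117.2727,204.2765) (closed)

[2] `<path>` regular polygon, #ff00ff→cut S836 F1227: (87.0875,44.4551) → (59.0626,34.8865) → (36.7635,54.3725) → (42.4893,83.4271) → (70.5142,92.9957) → (92.8133,73.5097) → (87.0875,44.4551) (closed)

[3] `<path>` rectangle, #ff00ff→cut S836 F1227: (32.4438,164.6637) → (90.3008,164.6637) → (90.3008,71.4830) → (32.4438,71.4830) → (32.4438,164.6637) (closed)

[4] `<line>` line segment, #ff00ff→cut S836 F1227: (133.1642,182.3303) → (229.3549,234.7565)

[5] `<path>` cubic bezier, #ff00ff→cut S836 F1227: (37.9223,30.3125) → (43.2539,56.2561) → (40.7495,108.8724) → (34.9077,155.8727) → (30.2270,164.9682)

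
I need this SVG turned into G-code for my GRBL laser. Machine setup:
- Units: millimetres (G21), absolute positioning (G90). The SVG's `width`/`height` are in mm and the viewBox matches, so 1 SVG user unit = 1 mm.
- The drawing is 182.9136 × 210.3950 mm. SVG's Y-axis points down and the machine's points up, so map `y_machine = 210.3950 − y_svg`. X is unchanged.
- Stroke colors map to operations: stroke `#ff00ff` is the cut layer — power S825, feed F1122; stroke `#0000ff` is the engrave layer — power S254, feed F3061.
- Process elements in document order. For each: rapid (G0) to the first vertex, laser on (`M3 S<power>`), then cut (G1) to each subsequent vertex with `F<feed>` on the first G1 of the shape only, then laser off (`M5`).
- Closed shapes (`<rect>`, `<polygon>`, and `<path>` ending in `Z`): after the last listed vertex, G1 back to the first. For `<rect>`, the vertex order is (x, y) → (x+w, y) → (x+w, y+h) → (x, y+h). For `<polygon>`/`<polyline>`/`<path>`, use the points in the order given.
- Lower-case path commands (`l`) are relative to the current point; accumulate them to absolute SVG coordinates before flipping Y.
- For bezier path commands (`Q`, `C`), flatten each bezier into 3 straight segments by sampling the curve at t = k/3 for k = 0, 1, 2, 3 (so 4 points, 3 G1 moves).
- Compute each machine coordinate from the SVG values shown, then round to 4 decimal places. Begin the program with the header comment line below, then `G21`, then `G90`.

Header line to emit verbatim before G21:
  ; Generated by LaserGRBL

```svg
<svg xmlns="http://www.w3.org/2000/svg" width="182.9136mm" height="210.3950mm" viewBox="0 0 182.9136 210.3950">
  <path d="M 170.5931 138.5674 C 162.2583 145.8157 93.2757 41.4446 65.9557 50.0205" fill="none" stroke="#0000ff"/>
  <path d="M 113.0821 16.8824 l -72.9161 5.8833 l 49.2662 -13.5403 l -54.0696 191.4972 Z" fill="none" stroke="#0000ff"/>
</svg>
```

; Generated by LaserGRBL
G21
G90
G0 X170.5931 Y71.8276
M3 S254
G1 X145.8316 Y93.4685 F3061
G1 X103.3740 Y139.6187
G1 X65.9557 Y160.3745
M5
G0 X113.0821 Y193.5126
M3 S254
G1 X40.1660 Y187.6293 F3061
G1 X89.4322 Y201.1696
G1 X35.3626 Y9.6724
G1 X113.0821 Y193.5126
M5

1 u = 1 mm; y_m = 210.3950 − y.

[1] `<path>` cubic bezier, #0000ff→engrave S254 F3061: (170.5931,71.8276) → (145.8316,93.4685) → (103.3740,139.6187) → (65.9557,160.3745)

[2] `<path>` closed polygon, #0000ff→engrave S254 F3061: (113.0821,193.5126) → (40.1660,187.6293) → (89.4322,201.1696) → (35.3626,9.6724) → (113.0821,193.5126) (closed)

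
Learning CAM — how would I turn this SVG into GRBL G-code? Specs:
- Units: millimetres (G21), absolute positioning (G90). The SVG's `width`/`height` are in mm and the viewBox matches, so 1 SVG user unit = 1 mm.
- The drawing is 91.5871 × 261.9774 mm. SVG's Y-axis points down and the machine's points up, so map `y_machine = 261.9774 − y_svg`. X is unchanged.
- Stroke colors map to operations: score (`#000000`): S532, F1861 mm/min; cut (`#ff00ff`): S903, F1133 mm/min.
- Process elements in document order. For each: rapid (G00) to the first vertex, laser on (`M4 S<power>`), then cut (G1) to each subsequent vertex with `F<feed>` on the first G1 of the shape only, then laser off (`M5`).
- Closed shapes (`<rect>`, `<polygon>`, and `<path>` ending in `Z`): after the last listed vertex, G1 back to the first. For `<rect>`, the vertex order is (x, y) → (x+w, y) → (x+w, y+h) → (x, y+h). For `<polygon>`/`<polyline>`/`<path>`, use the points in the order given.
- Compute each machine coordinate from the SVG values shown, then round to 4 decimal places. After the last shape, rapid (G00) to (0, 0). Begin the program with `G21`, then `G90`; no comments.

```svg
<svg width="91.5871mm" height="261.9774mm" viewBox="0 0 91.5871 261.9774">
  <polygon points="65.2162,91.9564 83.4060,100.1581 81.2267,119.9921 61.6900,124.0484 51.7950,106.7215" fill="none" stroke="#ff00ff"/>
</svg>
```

G21
G90
G00 X65.2162 Y170.0210
M4 S903
G1 X83.4060 Y161.8193 F1133
G1 X81.2267 Y141.9853
G1 X61.6900 Y137.9290
G1 X51.7950 Y155.2559
G1 X65.2162 Y170.0210
M5
G00 X0.0000 Y0.0000

Since the viewBox matches the mm dimensions, user units are millimetres directly. The only transform is the Y-flip y_m = 261.9774 − y_svg.

Shape 1 is a regular polygon drawn with `<polygon>`. Its stroke #ff00ff means cut at S903, F1133. After flipping Y the toolpath is (65.2162,170.0210) → (83.4060,161.8193) → (81.2267,141.9853) → (61.6900,137.9290) → (51.7950,155.2559) → (65.2162,170.0210), returning to the start.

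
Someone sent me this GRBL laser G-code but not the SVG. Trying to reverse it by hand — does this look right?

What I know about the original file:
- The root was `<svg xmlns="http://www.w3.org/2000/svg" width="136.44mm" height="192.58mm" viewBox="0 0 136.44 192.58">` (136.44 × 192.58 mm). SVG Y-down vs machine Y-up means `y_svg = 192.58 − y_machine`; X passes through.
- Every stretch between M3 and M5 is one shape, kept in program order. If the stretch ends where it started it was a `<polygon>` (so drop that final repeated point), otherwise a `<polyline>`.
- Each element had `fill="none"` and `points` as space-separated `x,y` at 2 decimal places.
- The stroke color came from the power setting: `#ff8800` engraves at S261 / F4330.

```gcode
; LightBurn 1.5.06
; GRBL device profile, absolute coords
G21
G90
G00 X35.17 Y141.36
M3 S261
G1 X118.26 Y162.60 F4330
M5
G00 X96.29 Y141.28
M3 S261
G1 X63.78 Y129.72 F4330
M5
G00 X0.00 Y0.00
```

y_svg = 192.58 − y_m. Every run uses S261, so all elements get stroke `#ff8800` (engrave).

[1] open run; points: 35.17,51.22 118.26,29.98

[2] open run; points: 96.29,51.30 63.78,62.86

<svg xmlns="http://www.w3.org/2000/svg" width="136.44mm" height="192.58mm" viewBox="0 0 136.44 192.58">
  <polyline points="35.17,51.22 118.26,29.98" fill="none" stroke="#ff8800"/>
  <polyline points="96.29,51.30 63.78,62.86" fill="none" stroke="#ff8800"/>
</svg>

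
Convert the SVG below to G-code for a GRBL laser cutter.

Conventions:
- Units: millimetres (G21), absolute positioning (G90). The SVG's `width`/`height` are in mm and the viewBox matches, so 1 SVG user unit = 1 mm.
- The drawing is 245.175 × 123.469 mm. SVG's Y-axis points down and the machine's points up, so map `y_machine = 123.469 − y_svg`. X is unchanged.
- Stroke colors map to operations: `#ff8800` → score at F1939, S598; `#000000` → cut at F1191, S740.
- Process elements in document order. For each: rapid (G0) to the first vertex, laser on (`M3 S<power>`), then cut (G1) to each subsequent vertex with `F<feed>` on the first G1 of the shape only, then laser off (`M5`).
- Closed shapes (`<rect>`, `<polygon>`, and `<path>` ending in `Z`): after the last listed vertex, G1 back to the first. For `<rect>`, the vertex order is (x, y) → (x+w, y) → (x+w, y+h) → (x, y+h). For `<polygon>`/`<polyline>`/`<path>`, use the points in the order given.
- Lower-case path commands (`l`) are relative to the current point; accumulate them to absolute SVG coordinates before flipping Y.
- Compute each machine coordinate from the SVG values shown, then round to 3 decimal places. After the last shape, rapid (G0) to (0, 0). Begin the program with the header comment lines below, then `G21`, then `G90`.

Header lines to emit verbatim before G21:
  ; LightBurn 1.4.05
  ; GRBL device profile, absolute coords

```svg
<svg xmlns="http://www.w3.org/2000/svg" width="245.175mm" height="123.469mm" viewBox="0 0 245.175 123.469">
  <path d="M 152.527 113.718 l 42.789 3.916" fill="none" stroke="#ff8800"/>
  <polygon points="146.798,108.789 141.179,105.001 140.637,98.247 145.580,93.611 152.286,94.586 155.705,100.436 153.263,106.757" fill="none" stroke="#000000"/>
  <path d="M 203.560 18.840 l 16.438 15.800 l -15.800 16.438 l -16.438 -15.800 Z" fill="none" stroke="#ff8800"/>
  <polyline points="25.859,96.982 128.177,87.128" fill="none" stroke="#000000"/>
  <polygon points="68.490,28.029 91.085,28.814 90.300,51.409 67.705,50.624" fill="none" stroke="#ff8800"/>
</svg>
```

; LightBurn 1.4.05
; GRBL device profile, absolute coords
G21
G90
G0 X152.527 Y9.751
M3 S598
G1 X195.316 Y5.835 F1939
M5
G0 X146.798 Y14.680
M3 S740
G1 X141.179 Y18.468 F1191
G1 X140.637 Y25.222
G1 X145.580 Y29.858
G1 X152.286 Y28.883
G1 X155.705 Y23.033
G1 X153.263 Y16.712
G1 X146.798 Y14.680
M5
G0 X203.560 Y104.629
M3 S598
G1 X219.998 Y88.829 F1939
G1 X204.198 Y72.391
G1 X187.760 Y88.191
G1 X203.560 Y104.629
M5
G0 X25.859 Y26.487
M3 S740
G1 X128.177 Y36.341 F1191
M5
G0 X68.490 Y95.440
M3 S598
G1 X91.085 Y94.655 F1939
G1 X90.300 Y72.060
G1 X67.705 Y72.845
G1 X68.490 Y95.440
M5
G0 X0.000 Y0.000

Since the viewBox matches the mm dimensions, user units are millimetres directly. The only transform is the Y-flip y_m = 123.469 − y_svg.

Shape 1 is a line segment drawn with `<path>`. Its stroke #ff8800 means score at S598, F1939. After flipping Y the toolpath is (152.527,9.751) → (195.316,5.835).

Shape 2 is a regular polygon drawn with `<polygon>`. Its stroke #000000 means cut at S740, F1191. After flipping Y the toolpath is (146.798,14.680) → (141.179,18.468) → (140.637,25.222) → (145.580,29.858) → (152.286,28.883) → (155.705,23.033) → (153.263,16.712) → (146.798,14.680), returning to the start.

Shape 3 is a regular polygon drawn with `<path>`. Its stroke #ff8800 means score at S598, F1939. After flipping Y the toolpath is (203.560,104.629) → (219.998,88.829) → (204.198,72.391) → (187.760,88.191) → (203.560,104.629), returning to the start.

Shape 4 is a line segment drawn with `<polyline>`. Its stroke #000000 means cut at S740, F1191. After flipping Y the toolpath is (25.859,26.487) → (128.177,36.341).

Shape 5 is a regular polygon drawn with `<polygon>`. Its stroke #ff8800 means score at S598, F1939. After flipping Y the toolpath is (68.490,95.440) → (91.085,94.655) → (90.300,72.060) → (67.705,72.845) → (68.490,95.440), returning to the start.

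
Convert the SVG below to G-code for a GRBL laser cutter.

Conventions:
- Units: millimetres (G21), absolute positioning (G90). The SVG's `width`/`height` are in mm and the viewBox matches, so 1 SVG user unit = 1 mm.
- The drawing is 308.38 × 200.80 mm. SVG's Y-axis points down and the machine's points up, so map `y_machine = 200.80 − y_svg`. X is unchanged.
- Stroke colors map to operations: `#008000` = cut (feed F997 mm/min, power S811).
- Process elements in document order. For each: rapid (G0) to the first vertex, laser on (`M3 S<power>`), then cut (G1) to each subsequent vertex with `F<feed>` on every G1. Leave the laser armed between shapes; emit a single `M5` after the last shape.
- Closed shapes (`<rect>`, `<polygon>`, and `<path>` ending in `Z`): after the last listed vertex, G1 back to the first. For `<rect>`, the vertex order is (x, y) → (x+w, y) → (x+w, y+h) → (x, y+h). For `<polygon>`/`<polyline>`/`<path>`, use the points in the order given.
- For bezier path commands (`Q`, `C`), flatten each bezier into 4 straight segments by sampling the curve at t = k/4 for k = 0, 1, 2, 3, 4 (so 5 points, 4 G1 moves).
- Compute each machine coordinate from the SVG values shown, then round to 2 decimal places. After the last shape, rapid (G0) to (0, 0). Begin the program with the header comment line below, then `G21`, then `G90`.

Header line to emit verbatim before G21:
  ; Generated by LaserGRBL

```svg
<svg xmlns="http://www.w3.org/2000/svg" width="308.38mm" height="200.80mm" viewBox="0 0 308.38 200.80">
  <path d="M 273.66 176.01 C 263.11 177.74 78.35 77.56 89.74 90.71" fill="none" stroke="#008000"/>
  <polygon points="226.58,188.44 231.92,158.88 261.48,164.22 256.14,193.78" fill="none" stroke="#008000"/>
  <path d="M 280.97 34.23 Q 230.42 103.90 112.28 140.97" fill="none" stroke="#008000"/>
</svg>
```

Since the viewBox matches the mm dimensions, user units are millimetres directly. The only transform is the Y-flip y_m = 200.80 − y_svg.

Shape 1 is a cubic bezier drawn with `<path>`. Its stroke #008000 means cut at S811, F997. After flipping Y the toolpath is (273.66,24.79) → (238.87,39.24) → (173.47,71.72) → (112.19,102.07) → (89.74,110.09).

Shape 2 is a regular polygon drawn with `<polygon>`. Its stroke #008000 means cut at S811, F997. After flipping Y the toolpath is (226.58,12.36) → (231.92,41.92) → (261.48,36.58) → (256.14,7.02) → (226.58,12.36), returning to the start.

Shape 3 is a quadratic bezier drawn with `<path>`. Its stroke #008000 means cut at S811, F997. After flipping Y the toolpath is (280.97,166.57) → (251.47,133.77) → (213.52,105.05) → (167.13,80.40) → (112.28,59.83).

; Generated by LaserGRBL
G21
G90
G0 X273.66 Y24.79
M3 S811
G1 X238.87 Y39.24 F997
G1 X173.47 Y71.72 F997
G1 X112.19 Y102.07 F997
G1 X89.74 Y110.09 F997
G0 X226.58 Y12.36
M3 S811
G1 X231.92 Y41.92 F997
G1 X261.48 Y36.58 F997
G1 X256.14 Y7.02 F997
G1 X226.58 Y12.36 F997
G0 X280.97 Y166.57
M3 S811
G1 X251.47 Y133.77 F997
G1 X213.52 Y105.05 F997
G1 X167.13 Y80.40 F997
G1 X112.28 Y59.83 F997
M5
G0 X0.00 Y0.00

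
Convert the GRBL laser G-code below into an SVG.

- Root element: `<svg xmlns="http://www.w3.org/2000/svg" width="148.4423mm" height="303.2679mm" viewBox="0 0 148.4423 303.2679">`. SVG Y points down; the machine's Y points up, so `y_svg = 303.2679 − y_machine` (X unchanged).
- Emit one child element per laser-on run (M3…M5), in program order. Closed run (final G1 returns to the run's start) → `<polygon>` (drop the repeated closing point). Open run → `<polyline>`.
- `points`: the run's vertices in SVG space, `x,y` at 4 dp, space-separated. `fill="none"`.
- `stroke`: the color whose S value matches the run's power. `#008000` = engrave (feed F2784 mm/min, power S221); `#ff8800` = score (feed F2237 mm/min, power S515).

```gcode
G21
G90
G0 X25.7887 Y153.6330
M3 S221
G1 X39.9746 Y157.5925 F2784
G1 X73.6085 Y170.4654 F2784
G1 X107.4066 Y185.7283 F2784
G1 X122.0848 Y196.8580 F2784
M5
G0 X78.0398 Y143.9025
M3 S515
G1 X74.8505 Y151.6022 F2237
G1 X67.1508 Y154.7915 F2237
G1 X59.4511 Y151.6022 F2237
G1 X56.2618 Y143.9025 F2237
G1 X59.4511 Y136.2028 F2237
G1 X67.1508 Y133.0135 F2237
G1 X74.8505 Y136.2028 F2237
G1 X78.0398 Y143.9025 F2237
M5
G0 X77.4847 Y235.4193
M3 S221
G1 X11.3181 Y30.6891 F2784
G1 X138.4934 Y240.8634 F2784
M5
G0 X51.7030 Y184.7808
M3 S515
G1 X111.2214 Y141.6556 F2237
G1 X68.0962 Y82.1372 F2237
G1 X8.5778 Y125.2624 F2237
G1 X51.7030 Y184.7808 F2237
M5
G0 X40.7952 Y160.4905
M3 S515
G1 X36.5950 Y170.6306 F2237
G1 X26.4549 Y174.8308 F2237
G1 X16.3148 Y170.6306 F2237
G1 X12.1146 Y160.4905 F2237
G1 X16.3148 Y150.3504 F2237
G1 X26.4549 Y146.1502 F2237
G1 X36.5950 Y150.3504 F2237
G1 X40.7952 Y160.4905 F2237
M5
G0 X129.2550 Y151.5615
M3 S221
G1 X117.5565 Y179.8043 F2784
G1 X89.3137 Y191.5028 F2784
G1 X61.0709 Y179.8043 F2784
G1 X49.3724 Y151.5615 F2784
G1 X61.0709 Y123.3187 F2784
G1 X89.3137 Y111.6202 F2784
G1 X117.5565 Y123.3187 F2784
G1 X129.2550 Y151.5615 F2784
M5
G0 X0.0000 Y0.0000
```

y_svg = 303.2679 − y_m.

[1] S221→`#008000` (engrave); open run; points: 25.7887,149.6349 39.9746,145.6754 73.6085,132.8025 107.4066,117.5396 122.0848,106.4099

[2] S515→`#ff8800` (score); closed run; points: 78.0398,159.3654 74.8505,151.6657 67.1508,148.4764 59.4511,151.6657 56.2618,159.3654 59.4511,167.0651 67.1508,170.2544 74.8505,167.0651

[3] S221→`#008000` (engrave); open run; points: 77.4847,67.8486 11.3181,272.5788 138.4934,62.4045

[4] S515→`#ff8800` (score); closed run; points: 51.7030,118.4871 111.2214,161.6123 68.0962,221.1307 8.5778,178.0055

[5] S515→`#ff8800` (score); closed run; points: 40.7952,142.7774 36.5950,132.6373 26.4549,128.4371 16.3148,132.6373 12.1146,142.7774 16.3148,152.9175 26.4549,157.1177 36.5950,152.9175

[6] S221→`#008000` (engrave); closed run; points: 129.2550,151.7064 117.5565,123.4636 89.3137,111.7651 61.0709,123.4636 49.3724,151.7064 61.0709,179.9492 89.3137,191.6477 117.5565,179.9492

<svg xmlns="http://www.w3.org/2000/svg" width="148.4423mm" height="303.2679mm" viewBox="0 0 148.4423 303.2679">
  <polyline points="25.7887,149.6349 39.9746,145.6754 73.6085,132.8025 107.4066,117.5396 122.0848,106.4099" fill="none" stroke="#008000"/>
  <polygon points="78.0398,159.3654 74.8505,151.6657 67.1508,148.4764 59.4511,151.6657 56.2618,159.3654 59.4511,167.0651 67.1508,170.2544 74.8505,167.0651" fill="none" stroke="#ff8800"/>
  <polyline points="77.4847,67.8486 11.3181,272.5788 138.4934,62.4045" fill="none" stroke="#008000"/>
  <polygon points="51.7030,118.4871 111.2214,161.6123 68.0962,221.1307 8.5778,178.0055" fill="none" stroke="#ff8800"/>
  <polygon points="40.7952,142.7774 36.5950,132.6373 26.4549,128.4371 16.3148,132.6373 12.1146,142.7774 16.3148,152.9175 26.4549,157.1177 36.5950,152.9175" fill="none" stroke="#ff8800"/>
  <polygon points="129.2550,151.7064 117.5565,123.4636 89.3137,111.7651 61.0709,123.4636 49.3724,151.7064 61.0709,179.9492 89.3137,191.6477 117.5565,179.9492" fill="none" stroke="#008000"/>
</svg>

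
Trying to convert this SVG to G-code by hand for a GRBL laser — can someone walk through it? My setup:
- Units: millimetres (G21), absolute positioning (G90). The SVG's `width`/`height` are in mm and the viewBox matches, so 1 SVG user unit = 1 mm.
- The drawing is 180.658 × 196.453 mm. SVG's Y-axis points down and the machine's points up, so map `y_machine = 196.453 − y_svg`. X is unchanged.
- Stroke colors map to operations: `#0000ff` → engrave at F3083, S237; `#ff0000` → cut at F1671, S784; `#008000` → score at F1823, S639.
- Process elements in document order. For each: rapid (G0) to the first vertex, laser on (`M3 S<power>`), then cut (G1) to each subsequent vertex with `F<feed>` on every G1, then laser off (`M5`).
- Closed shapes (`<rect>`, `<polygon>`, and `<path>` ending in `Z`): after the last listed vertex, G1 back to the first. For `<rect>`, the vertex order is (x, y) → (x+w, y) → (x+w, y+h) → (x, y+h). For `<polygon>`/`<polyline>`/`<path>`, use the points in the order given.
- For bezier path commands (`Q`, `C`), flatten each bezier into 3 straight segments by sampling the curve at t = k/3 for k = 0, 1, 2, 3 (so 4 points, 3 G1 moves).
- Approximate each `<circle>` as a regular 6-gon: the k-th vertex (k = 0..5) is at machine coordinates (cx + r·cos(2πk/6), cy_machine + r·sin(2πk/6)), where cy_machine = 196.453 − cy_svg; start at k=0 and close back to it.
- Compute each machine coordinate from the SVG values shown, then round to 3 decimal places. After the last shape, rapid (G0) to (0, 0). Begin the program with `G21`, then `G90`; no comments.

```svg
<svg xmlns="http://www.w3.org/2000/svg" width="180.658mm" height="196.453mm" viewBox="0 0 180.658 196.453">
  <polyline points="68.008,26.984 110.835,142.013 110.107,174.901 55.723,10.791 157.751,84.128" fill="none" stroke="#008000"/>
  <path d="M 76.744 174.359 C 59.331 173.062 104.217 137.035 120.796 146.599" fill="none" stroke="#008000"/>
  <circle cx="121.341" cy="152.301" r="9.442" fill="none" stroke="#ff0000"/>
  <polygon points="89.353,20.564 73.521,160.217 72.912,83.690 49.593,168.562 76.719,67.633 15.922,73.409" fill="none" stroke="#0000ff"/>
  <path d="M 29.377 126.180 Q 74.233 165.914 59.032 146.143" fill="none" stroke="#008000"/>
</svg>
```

G21
G90
G0 X68.008 Y169.469
M3 S639
G1 X110.835 Y54.440 F1823
G1 X110.107 Y21.552 F1823
G1 X55.723 Y185.662 F1823
G1 X157.751 Y112.325 F1823
M5
G0 X76.744 Y22.094
M3 S639
G1 X76.742 Y31.993 F1823
G1 X98.137 Y47.196 F1823
G1 X120.796 Y49.854 F1823
M5
G0 X130.783 Y44.152
M3 S784
G1 X126.062 Y52.329 F1671
G1 X116.620 Y52.329 F1671
G1 X111.899 Y44.152 F1671
G1 X116.620 Y35.975 F1671
G1 X126.062 Y35.975 F1671
G1 X130.783 Y44.152 F1671
M5
G0 X89.353 Y175.889
M3 S237
G1 X73.521 Y36.236 F3083
G1 X72.912 Y112.763 F3083
G1 X49.593 Y27.891 F3083
G1 X76.719 Y128.820 F3083
G1 X15.922 Y123.044 F3083
G1 X89.353 Y175.889 F3083
M5
G0 X29.377 Y70.273
M3 S639
G1 X52.608 Y50.395 F1823
G1 X62.493 Y43.741 F1823
G1 X59.032 Y50.310 F1823
M5
G0 X0.000 Y0.000

1 u = 1 mm; y_m = 196.453 − y.

[1] `<polyline>` open polyline, #008000→score S639 F1823: (68.008,169.469) → (110.835,54.440) → (110.107,21.552) → (55.723,185.662) → (157.751,112.325)

[2] `<path>` cubic bezier, #008000→score S639 F1823: (76.744,22.094) → (76.742,31.993) → (98.137,47.196) → (120.796,49.854)

[3] `<circle>` circle, #ff0000→cut S784 F1671: (130.783,44.152) → (126.062,52.329) → (116.620,52.329) → (111.899,44.152) → (116.620,35.975) → (126.062,35.975) → (130.783,44.152) (closed)

[4] `<polygon>` closed polygon, #0000ff→engrave S237 F3083: (89.353,175.889) → (73.521,36.236) → (72.912,112.763) → (49.593,27.891) → (76.719,128.820) → (15.922,123.044) → (89.353,175.889) (closed)

[5] `<path>` quadratic bezier, #008000→score S639 F1823: (29.377,70.273) → (52.608,50.395) → (62.493,43.741) → (59.032,50.310)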